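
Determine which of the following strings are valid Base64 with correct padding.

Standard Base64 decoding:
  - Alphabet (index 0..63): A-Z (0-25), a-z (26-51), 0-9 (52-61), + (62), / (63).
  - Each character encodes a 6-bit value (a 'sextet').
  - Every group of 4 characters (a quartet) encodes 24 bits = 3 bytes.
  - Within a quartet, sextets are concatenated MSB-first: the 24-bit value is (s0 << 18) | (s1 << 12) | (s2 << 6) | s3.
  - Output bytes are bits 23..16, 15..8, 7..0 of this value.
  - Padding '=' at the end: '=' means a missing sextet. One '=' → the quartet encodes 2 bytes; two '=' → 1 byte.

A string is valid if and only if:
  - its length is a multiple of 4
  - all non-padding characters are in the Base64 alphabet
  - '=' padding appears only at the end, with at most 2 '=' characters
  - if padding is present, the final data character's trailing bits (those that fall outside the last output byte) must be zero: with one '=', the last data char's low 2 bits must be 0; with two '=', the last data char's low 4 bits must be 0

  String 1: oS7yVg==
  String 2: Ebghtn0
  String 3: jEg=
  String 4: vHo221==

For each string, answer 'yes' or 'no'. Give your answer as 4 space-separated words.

Answer: yes no yes no

Derivation:
String 1: 'oS7yVg==' → valid
String 2: 'Ebghtn0' → invalid (len=7 not mult of 4)
String 3: 'jEg=' → valid
String 4: 'vHo221==' → invalid (bad trailing bits)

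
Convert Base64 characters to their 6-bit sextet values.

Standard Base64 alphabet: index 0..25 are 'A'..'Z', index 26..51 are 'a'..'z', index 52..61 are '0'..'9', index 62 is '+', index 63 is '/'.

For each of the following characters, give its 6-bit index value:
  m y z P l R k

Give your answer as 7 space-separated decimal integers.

'm': a..z range, 26 + ord('m') − ord('a') = 38
'y': a..z range, 26 + ord('y') − ord('a') = 50
'z': a..z range, 26 + ord('z') − ord('a') = 51
'P': A..Z range, ord('P') − ord('A') = 15
'l': a..z range, 26 + ord('l') − ord('a') = 37
'R': A..Z range, ord('R') − ord('A') = 17
'k': a..z range, 26 + ord('k') − ord('a') = 36

Answer: 38 50 51 15 37 17 36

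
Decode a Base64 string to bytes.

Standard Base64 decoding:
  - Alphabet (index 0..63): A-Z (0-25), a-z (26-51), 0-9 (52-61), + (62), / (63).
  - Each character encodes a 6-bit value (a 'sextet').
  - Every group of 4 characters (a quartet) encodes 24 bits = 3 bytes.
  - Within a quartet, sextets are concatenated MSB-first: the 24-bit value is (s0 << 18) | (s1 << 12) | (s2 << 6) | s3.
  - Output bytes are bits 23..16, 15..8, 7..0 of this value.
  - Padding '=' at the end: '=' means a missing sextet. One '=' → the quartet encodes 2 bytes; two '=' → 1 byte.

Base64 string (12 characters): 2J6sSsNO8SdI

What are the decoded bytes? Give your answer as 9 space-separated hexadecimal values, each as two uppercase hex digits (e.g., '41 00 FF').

After char 0 ('2'=54): chars_in_quartet=1 acc=0x36 bytes_emitted=0
After char 1 ('J'=9): chars_in_quartet=2 acc=0xD89 bytes_emitted=0
After char 2 ('6'=58): chars_in_quartet=3 acc=0x3627A bytes_emitted=0
After char 3 ('s'=44): chars_in_quartet=4 acc=0xD89EAC -> emit D8 9E AC, reset; bytes_emitted=3
After char 4 ('S'=18): chars_in_quartet=1 acc=0x12 bytes_emitted=3
After char 5 ('s'=44): chars_in_quartet=2 acc=0x4AC bytes_emitted=3
After char 6 ('N'=13): chars_in_quartet=3 acc=0x12B0D bytes_emitted=3
After char 7 ('O'=14): chars_in_quartet=4 acc=0x4AC34E -> emit 4A C3 4E, reset; bytes_emitted=6
After char 8 ('8'=60): chars_in_quartet=1 acc=0x3C bytes_emitted=6
After char 9 ('S'=18): chars_in_quartet=2 acc=0xF12 bytes_emitted=6
After char 10 ('d'=29): chars_in_quartet=3 acc=0x3C49D bytes_emitted=6
After char 11 ('I'=8): chars_in_quartet=4 acc=0xF12748 -> emit F1 27 48, reset; bytes_emitted=9

Answer: D8 9E AC 4A C3 4E F1 27 48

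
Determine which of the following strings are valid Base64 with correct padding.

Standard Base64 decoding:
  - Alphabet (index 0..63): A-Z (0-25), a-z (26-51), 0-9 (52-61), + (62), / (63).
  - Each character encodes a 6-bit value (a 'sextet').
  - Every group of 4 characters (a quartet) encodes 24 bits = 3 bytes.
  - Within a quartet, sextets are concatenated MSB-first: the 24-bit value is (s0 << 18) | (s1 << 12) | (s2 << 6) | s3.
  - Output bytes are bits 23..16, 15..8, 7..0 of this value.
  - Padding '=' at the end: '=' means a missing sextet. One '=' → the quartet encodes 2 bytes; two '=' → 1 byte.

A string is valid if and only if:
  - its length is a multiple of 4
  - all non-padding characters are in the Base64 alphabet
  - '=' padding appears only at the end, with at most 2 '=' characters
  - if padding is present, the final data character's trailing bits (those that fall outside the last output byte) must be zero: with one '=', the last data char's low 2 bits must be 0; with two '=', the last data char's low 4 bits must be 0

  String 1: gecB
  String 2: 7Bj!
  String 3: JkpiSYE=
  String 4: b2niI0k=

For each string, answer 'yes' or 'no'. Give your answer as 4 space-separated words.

String 1: 'gecB' → valid
String 2: '7Bj!' → invalid (bad char(s): ['!'])
String 3: 'JkpiSYE=' → valid
String 4: 'b2niI0k=' → valid

Answer: yes no yes yes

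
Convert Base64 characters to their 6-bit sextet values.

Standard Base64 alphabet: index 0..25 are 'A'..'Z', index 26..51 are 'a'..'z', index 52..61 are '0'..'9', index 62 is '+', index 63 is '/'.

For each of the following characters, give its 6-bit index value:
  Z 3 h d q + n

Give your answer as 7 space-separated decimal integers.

Answer: 25 55 33 29 42 62 39

Derivation:
'Z': A..Z range, ord('Z') − ord('A') = 25
'3': 0..9 range, 52 + ord('3') − ord('0') = 55
'h': a..z range, 26 + ord('h') − ord('a') = 33
'd': a..z range, 26 + ord('d') − ord('a') = 29
'q': a..z range, 26 + ord('q') − ord('a') = 42
'+': index 62
'n': a..z range, 26 + ord('n') − ord('a') = 39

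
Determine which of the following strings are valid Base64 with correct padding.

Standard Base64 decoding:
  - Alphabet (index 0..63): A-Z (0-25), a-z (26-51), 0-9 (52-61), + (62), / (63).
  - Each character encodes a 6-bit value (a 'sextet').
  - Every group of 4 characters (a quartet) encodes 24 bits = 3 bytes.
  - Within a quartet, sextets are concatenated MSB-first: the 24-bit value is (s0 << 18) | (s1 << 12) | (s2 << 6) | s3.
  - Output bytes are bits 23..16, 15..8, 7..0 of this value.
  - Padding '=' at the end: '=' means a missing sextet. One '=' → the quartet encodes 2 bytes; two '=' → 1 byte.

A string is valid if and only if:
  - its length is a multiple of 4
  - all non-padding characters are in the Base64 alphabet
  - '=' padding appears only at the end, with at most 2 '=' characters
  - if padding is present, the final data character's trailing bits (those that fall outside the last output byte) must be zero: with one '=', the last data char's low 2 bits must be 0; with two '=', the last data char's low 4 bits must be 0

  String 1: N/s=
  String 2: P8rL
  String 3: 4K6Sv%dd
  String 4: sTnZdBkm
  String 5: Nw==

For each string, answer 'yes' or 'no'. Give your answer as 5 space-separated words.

String 1: 'N/s=' → valid
String 2: 'P8rL' → valid
String 3: '4K6Sv%dd' → invalid (bad char(s): ['%'])
String 4: 'sTnZdBkm' → valid
String 5: 'Nw==' → valid

Answer: yes yes no yes yes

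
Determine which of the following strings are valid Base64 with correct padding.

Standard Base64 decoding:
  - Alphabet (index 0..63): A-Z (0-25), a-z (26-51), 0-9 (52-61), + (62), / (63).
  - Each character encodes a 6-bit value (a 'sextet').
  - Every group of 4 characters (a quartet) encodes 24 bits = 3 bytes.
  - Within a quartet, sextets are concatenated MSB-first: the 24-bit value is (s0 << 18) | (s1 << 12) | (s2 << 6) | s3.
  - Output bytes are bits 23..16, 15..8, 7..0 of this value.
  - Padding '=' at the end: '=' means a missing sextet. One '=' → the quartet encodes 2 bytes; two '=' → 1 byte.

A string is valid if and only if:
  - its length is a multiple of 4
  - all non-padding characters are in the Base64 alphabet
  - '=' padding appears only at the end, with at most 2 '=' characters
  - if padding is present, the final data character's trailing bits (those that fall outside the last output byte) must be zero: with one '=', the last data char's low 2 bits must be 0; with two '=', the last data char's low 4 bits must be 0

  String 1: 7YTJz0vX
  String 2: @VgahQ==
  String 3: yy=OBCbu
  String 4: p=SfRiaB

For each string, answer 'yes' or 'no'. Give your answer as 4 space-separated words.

String 1: '7YTJz0vX' → valid
String 2: '@VgahQ==' → invalid (bad char(s): ['@'])
String 3: 'yy=OBCbu' → invalid (bad char(s): ['=']; '=' in middle)
String 4: 'p=SfRiaB' → invalid (bad char(s): ['=']; '=' in middle)

Answer: yes no no no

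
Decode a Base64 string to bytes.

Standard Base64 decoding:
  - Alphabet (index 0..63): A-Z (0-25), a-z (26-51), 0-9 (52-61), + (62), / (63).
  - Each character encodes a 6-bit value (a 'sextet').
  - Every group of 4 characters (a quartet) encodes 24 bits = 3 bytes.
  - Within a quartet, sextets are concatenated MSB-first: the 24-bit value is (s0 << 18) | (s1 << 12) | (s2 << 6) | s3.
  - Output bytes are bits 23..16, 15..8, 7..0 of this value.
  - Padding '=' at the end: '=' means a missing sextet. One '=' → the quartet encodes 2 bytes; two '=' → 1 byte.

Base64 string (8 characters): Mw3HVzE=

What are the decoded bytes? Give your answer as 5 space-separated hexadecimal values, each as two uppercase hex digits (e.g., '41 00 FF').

After char 0 ('M'=12): chars_in_quartet=1 acc=0xC bytes_emitted=0
After char 1 ('w'=48): chars_in_quartet=2 acc=0x330 bytes_emitted=0
After char 2 ('3'=55): chars_in_quartet=3 acc=0xCC37 bytes_emitted=0
After char 3 ('H'=7): chars_in_quartet=4 acc=0x330DC7 -> emit 33 0D C7, reset; bytes_emitted=3
After char 4 ('V'=21): chars_in_quartet=1 acc=0x15 bytes_emitted=3
After char 5 ('z'=51): chars_in_quartet=2 acc=0x573 bytes_emitted=3
After char 6 ('E'=4): chars_in_quartet=3 acc=0x15CC4 bytes_emitted=3
Padding '=': partial quartet acc=0x15CC4 -> emit 57 31; bytes_emitted=5

Answer: 33 0D C7 57 31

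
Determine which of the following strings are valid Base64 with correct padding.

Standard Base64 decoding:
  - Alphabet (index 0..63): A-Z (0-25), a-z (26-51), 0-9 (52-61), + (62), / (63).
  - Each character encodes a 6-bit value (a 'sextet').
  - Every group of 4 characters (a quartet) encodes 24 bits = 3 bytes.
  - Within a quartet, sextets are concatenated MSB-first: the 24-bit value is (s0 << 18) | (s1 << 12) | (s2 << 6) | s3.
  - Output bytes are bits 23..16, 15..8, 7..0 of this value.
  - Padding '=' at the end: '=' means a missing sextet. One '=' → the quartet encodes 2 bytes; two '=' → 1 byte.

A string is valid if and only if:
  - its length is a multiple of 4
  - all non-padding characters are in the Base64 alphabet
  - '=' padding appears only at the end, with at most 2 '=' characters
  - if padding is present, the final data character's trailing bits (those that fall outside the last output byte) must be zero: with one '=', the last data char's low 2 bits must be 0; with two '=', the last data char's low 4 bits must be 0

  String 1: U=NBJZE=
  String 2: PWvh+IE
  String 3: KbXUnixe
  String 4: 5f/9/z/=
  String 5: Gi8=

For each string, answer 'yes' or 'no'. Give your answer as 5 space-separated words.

Answer: no no yes no yes

Derivation:
String 1: 'U=NBJZE=' → invalid (bad char(s): ['=']; '=' in middle)
String 2: 'PWvh+IE' → invalid (len=7 not mult of 4)
String 3: 'KbXUnixe' → valid
String 4: '5f/9/z/=' → invalid (bad trailing bits)
String 5: 'Gi8=' → valid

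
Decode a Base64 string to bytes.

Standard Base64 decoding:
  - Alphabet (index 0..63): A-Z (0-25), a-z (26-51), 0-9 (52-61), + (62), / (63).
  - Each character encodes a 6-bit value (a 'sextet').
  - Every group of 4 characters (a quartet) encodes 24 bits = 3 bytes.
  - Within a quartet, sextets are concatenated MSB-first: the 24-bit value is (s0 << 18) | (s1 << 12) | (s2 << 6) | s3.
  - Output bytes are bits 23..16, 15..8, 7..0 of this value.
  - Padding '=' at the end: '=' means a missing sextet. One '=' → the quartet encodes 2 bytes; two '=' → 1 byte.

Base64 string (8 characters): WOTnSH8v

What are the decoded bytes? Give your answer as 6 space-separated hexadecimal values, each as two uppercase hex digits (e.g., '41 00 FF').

Answer: 58 E4 E7 48 7F 2F

Derivation:
After char 0 ('W'=22): chars_in_quartet=1 acc=0x16 bytes_emitted=0
After char 1 ('O'=14): chars_in_quartet=2 acc=0x58E bytes_emitted=0
After char 2 ('T'=19): chars_in_quartet=3 acc=0x16393 bytes_emitted=0
After char 3 ('n'=39): chars_in_quartet=4 acc=0x58E4E7 -> emit 58 E4 E7, reset; bytes_emitted=3
After char 4 ('S'=18): chars_in_quartet=1 acc=0x12 bytes_emitted=3
After char 5 ('H'=7): chars_in_quartet=2 acc=0x487 bytes_emitted=3
After char 6 ('8'=60): chars_in_quartet=3 acc=0x121FC bytes_emitted=3
After char 7 ('v'=47): chars_in_quartet=4 acc=0x487F2F -> emit 48 7F 2F, reset; bytes_emitted=6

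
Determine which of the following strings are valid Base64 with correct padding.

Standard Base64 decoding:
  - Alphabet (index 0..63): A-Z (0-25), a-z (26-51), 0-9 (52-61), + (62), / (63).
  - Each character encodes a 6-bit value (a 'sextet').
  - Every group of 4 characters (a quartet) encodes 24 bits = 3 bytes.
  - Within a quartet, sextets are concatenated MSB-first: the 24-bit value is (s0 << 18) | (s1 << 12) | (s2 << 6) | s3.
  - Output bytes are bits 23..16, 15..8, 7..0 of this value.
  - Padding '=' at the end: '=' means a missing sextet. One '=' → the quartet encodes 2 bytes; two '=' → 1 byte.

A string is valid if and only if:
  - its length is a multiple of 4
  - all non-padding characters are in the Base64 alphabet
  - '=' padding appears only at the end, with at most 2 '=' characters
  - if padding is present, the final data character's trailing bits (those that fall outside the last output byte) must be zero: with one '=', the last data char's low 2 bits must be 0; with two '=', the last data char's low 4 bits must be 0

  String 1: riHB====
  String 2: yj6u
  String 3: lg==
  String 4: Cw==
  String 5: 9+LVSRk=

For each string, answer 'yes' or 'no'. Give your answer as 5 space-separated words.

Answer: no yes yes yes yes

Derivation:
String 1: 'riHB====' → invalid (4 pad chars (max 2))
String 2: 'yj6u' → valid
String 3: 'lg==' → valid
String 4: 'Cw==' → valid
String 5: '9+LVSRk=' → valid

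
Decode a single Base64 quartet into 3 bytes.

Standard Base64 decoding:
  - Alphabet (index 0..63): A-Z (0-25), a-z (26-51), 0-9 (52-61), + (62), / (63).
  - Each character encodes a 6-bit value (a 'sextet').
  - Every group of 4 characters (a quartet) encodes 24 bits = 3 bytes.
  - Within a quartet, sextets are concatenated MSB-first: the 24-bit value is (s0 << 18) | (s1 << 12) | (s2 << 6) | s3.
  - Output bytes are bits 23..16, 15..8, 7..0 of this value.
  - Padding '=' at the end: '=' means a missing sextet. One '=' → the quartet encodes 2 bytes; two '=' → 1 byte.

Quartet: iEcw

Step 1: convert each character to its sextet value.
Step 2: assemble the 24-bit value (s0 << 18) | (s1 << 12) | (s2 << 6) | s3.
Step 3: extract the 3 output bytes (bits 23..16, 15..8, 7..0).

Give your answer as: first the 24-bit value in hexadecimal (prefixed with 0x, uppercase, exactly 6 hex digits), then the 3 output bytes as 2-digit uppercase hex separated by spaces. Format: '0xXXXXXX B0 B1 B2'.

Sextets: i=34, E=4, c=28, w=48
24-bit: (34<<18) | (4<<12) | (28<<6) | 48
      = 0x880000 | 0x004000 | 0x000700 | 0x000030
      = 0x884730
Bytes: (v>>16)&0xFF=88, (v>>8)&0xFF=47, v&0xFF=30

Answer: 0x884730 88 47 30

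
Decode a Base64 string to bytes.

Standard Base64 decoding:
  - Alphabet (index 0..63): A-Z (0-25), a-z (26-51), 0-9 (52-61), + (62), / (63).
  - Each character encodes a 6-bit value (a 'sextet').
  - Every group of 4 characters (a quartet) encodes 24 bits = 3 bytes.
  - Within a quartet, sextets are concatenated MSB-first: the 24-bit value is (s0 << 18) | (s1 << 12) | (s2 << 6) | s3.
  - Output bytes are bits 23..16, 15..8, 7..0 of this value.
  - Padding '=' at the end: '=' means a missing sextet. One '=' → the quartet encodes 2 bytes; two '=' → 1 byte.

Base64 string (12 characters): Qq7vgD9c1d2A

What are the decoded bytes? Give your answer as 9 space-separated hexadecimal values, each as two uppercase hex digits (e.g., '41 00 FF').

After char 0 ('Q'=16): chars_in_quartet=1 acc=0x10 bytes_emitted=0
After char 1 ('q'=42): chars_in_quartet=2 acc=0x42A bytes_emitted=0
After char 2 ('7'=59): chars_in_quartet=3 acc=0x10ABB bytes_emitted=0
After char 3 ('v'=47): chars_in_quartet=4 acc=0x42AEEF -> emit 42 AE EF, reset; bytes_emitted=3
After char 4 ('g'=32): chars_in_quartet=1 acc=0x20 bytes_emitted=3
After char 5 ('D'=3): chars_in_quartet=2 acc=0x803 bytes_emitted=3
After char 6 ('9'=61): chars_in_quartet=3 acc=0x200FD bytes_emitted=3
After char 7 ('c'=28): chars_in_quartet=4 acc=0x803F5C -> emit 80 3F 5C, reset; bytes_emitted=6
After char 8 ('1'=53): chars_in_quartet=1 acc=0x35 bytes_emitted=6
After char 9 ('d'=29): chars_in_quartet=2 acc=0xD5D bytes_emitted=6
After char 10 ('2'=54): chars_in_quartet=3 acc=0x35776 bytes_emitted=6
After char 11 ('A'=0): chars_in_quartet=4 acc=0xD5DD80 -> emit D5 DD 80, reset; bytes_emitted=9

Answer: 42 AE EF 80 3F 5C D5 DD 80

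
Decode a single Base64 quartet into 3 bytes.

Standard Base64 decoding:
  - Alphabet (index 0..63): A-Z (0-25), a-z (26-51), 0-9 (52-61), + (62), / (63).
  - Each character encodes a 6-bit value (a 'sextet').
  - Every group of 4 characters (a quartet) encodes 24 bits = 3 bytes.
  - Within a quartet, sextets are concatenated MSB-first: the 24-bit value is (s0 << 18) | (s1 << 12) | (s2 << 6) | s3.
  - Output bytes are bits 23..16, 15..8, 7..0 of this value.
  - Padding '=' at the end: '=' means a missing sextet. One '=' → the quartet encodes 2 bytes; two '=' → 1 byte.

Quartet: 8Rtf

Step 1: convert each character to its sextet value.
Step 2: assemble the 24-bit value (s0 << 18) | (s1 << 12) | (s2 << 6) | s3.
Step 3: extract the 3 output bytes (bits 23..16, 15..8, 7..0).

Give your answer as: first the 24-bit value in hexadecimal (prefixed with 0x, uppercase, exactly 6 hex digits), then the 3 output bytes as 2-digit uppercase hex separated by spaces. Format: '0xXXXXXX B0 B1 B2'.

Answer: 0xF11B5F F1 1B 5F

Derivation:
Sextets: 8=60, R=17, t=45, f=31
24-bit: (60<<18) | (17<<12) | (45<<6) | 31
      = 0xF00000 | 0x011000 | 0x000B40 | 0x00001F
      = 0xF11B5F
Bytes: (v>>16)&0xFF=F1, (v>>8)&0xFF=1B, v&0xFF=5F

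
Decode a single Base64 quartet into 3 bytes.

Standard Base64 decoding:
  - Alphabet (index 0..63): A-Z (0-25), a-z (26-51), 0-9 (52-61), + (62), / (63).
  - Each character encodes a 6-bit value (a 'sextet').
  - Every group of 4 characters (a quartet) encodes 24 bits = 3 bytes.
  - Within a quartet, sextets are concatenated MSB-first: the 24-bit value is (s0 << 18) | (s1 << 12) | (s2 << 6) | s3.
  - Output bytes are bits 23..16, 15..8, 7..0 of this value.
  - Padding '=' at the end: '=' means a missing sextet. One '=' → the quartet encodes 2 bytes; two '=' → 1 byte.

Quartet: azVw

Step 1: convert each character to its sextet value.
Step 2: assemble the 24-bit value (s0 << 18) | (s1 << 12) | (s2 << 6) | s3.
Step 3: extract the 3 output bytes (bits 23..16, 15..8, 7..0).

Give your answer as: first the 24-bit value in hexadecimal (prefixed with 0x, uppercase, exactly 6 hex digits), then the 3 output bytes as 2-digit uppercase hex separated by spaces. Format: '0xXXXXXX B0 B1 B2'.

Answer: 0x6B3570 6B 35 70

Derivation:
Sextets: a=26, z=51, V=21, w=48
24-bit: (26<<18) | (51<<12) | (21<<6) | 48
      = 0x680000 | 0x033000 | 0x000540 | 0x000030
      = 0x6B3570
Bytes: (v>>16)&0xFF=6B, (v>>8)&0xFF=35, v&0xFF=70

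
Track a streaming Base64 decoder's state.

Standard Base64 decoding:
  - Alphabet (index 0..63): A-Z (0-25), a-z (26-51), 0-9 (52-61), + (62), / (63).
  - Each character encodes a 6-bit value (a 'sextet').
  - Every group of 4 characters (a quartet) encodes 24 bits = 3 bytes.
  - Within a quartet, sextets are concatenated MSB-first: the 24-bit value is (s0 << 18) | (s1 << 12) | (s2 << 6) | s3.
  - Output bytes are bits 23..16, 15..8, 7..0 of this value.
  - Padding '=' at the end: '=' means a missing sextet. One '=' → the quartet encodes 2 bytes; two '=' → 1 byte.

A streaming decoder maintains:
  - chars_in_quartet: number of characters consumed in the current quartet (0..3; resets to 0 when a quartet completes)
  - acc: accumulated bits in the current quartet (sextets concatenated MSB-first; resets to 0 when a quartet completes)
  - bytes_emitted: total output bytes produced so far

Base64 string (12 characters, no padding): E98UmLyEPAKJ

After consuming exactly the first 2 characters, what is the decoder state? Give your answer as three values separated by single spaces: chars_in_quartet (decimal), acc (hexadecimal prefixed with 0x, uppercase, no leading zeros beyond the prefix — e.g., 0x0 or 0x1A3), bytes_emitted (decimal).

Answer: 2 0x13D 0

Derivation:
After char 0 ('E'=4): chars_in_quartet=1 acc=0x4 bytes_emitted=0
After char 1 ('9'=61): chars_in_quartet=2 acc=0x13D bytes_emitted=0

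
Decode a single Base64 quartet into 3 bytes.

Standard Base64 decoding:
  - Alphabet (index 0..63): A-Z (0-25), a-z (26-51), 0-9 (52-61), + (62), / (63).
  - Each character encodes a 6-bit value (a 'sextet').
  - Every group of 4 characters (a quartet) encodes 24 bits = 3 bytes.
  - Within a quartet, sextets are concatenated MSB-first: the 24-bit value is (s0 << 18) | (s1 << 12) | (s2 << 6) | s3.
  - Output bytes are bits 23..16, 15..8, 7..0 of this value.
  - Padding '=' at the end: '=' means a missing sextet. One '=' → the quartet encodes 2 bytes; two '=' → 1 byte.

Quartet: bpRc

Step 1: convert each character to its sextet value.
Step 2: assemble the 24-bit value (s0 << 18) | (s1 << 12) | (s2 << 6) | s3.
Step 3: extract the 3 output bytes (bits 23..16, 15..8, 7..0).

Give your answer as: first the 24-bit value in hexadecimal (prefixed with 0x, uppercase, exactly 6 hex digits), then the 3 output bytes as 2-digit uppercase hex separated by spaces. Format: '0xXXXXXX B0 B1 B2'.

Sextets: b=27, p=41, R=17, c=28
24-bit: (27<<18) | (41<<12) | (17<<6) | 28
      = 0x6C0000 | 0x029000 | 0x000440 | 0x00001C
      = 0x6E945C
Bytes: (v>>16)&0xFF=6E, (v>>8)&0xFF=94, v&0xFF=5C

Answer: 0x6E945C 6E 94 5C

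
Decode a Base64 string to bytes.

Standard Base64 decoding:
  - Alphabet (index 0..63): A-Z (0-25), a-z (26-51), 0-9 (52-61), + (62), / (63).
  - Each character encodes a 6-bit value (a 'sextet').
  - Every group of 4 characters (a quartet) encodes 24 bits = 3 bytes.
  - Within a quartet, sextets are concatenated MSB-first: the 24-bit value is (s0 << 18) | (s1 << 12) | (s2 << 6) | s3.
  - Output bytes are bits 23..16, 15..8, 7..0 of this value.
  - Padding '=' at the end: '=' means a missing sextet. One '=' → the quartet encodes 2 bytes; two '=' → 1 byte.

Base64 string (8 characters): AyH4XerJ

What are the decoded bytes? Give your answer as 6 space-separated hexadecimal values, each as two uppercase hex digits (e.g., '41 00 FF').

Answer: 03 21 F8 5D EA C9

Derivation:
After char 0 ('A'=0): chars_in_quartet=1 acc=0x0 bytes_emitted=0
After char 1 ('y'=50): chars_in_quartet=2 acc=0x32 bytes_emitted=0
After char 2 ('H'=7): chars_in_quartet=3 acc=0xC87 bytes_emitted=0
After char 3 ('4'=56): chars_in_quartet=4 acc=0x321F8 -> emit 03 21 F8, reset; bytes_emitted=3
After char 4 ('X'=23): chars_in_quartet=1 acc=0x17 bytes_emitted=3
After char 5 ('e'=30): chars_in_quartet=2 acc=0x5DE bytes_emitted=3
After char 6 ('r'=43): chars_in_quartet=3 acc=0x177AB bytes_emitted=3
After char 7 ('J'=9): chars_in_quartet=4 acc=0x5DEAC9 -> emit 5D EA C9, reset; bytes_emitted=6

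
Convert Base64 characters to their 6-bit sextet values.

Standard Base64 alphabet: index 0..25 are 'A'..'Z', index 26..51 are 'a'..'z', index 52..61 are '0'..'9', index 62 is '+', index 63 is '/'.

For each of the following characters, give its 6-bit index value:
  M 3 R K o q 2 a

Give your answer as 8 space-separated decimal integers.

'M': A..Z range, ord('M') − ord('A') = 12
'3': 0..9 range, 52 + ord('3') − ord('0') = 55
'R': A..Z range, ord('R') − ord('A') = 17
'K': A..Z range, ord('K') − ord('A') = 10
'o': a..z range, 26 + ord('o') − ord('a') = 40
'q': a..z range, 26 + ord('q') − ord('a') = 42
'2': 0..9 range, 52 + ord('2') − ord('0') = 54
'a': a..z range, 26 + ord('a') − ord('a') = 26

Answer: 12 55 17 10 40 42 54 26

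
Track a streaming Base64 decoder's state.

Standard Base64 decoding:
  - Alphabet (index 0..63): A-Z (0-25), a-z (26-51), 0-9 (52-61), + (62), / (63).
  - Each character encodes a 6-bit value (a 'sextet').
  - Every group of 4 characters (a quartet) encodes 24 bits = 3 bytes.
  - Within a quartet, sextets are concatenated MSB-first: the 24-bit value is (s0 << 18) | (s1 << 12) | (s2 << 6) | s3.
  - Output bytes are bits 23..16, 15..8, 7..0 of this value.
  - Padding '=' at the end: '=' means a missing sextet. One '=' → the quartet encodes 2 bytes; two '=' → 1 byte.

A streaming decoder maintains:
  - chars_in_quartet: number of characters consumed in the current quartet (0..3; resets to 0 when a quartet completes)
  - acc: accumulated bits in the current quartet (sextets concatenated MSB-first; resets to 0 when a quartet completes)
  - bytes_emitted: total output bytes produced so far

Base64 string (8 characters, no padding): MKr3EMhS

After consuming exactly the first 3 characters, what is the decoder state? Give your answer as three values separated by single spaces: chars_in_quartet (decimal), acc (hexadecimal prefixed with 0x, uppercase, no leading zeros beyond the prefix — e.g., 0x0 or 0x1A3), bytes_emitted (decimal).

After char 0 ('M'=12): chars_in_quartet=1 acc=0xC bytes_emitted=0
After char 1 ('K'=10): chars_in_quartet=2 acc=0x30A bytes_emitted=0
After char 2 ('r'=43): chars_in_quartet=3 acc=0xC2AB bytes_emitted=0

Answer: 3 0xC2AB 0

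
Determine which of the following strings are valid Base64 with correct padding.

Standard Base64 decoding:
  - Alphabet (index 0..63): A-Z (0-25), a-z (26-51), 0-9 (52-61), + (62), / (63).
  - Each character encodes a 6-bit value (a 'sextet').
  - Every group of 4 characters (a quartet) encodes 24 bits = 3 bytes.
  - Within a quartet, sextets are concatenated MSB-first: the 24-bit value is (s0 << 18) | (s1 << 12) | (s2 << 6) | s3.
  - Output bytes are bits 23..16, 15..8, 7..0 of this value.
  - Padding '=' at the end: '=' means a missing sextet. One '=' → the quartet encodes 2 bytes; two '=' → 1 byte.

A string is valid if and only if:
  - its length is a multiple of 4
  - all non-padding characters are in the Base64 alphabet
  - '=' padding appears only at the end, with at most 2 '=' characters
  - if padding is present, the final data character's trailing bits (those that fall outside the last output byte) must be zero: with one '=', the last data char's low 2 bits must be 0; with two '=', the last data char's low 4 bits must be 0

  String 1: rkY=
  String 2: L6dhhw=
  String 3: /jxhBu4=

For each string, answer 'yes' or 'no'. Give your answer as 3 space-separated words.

String 1: 'rkY=' → valid
String 2: 'L6dhhw=' → invalid (len=7 not mult of 4)
String 3: '/jxhBu4=' → valid

Answer: yes no yes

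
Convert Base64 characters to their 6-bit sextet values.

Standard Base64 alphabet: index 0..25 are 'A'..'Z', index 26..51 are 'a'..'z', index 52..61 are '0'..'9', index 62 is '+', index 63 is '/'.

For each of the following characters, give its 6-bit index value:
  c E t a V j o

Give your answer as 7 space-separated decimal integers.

Answer: 28 4 45 26 21 35 40

Derivation:
'c': a..z range, 26 + ord('c') − ord('a') = 28
'E': A..Z range, ord('E') − ord('A') = 4
't': a..z range, 26 + ord('t') − ord('a') = 45
'a': a..z range, 26 + ord('a') − ord('a') = 26
'V': A..Z range, ord('V') − ord('A') = 21
'j': a..z range, 26 + ord('j') − ord('a') = 35
'o': a..z range, 26 + ord('o') − ord('a') = 40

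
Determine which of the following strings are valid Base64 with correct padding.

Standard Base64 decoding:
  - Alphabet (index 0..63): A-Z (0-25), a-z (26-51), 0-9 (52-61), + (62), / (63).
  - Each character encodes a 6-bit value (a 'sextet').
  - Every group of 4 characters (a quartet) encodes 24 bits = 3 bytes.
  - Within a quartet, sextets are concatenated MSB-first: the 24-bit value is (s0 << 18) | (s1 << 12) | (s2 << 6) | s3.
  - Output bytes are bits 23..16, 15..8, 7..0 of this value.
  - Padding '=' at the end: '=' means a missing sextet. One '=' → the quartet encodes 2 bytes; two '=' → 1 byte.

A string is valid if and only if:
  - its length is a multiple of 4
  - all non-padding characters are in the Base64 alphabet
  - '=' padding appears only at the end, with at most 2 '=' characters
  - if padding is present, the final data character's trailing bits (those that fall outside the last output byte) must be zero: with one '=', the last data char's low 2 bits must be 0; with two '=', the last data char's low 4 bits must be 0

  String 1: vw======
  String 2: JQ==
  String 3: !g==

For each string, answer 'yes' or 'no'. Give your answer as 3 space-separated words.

Answer: no yes no

Derivation:
String 1: 'vw======' → invalid (6 pad chars (max 2))
String 2: 'JQ==' → valid
String 3: '!g==' → invalid (bad char(s): ['!'])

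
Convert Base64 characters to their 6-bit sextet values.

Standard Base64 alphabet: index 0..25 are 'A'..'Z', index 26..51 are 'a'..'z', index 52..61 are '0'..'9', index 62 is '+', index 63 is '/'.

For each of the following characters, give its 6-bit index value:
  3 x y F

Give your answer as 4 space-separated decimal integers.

Answer: 55 49 50 5

Derivation:
'3': 0..9 range, 52 + ord('3') − ord('0') = 55
'x': a..z range, 26 + ord('x') − ord('a') = 49
'y': a..z range, 26 + ord('y') − ord('a') = 50
'F': A..Z range, ord('F') − ord('A') = 5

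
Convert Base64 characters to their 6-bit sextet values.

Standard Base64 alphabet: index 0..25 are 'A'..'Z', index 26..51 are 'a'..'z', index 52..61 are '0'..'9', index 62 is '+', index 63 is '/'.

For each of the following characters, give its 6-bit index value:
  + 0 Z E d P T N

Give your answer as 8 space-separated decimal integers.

Answer: 62 52 25 4 29 15 19 13

Derivation:
'+': index 62
'0': 0..9 range, 52 + ord('0') − ord('0') = 52
'Z': A..Z range, ord('Z') − ord('A') = 25
'E': A..Z range, ord('E') − ord('A') = 4
'd': a..z range, 26 + ord('d') − ord('a') = 29
'P': A..Z range, ord('P') − ord('A') = 15
'T': A..Z range, ord('T') − ord('A') = 19
'N': A..Z range, ord('N') − ord('A') = 13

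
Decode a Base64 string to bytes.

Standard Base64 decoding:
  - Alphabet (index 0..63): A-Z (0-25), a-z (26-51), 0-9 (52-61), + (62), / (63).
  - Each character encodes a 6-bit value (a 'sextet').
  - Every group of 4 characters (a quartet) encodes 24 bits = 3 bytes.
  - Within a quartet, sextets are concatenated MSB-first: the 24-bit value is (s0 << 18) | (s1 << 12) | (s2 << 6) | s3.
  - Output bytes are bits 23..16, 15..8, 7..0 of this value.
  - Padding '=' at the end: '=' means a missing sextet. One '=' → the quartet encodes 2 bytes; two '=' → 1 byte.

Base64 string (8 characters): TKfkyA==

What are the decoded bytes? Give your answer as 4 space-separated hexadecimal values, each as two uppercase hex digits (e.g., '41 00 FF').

After char 0 ('T'=19): chars_in_quartet=1 acc=0x13 bytes_emitted=0
After char 1 ('K'=10): chars_in_quartet=2 acc=0x4CA bytes_emitted=0
After char 2 ('f'=31): chars_in_quartet=3 acc=0x1329F bytes_emitted=0
After char 3 ('k'=36): chars_in_quartet=4 acc=0x4CA7E4 -> emit 4C A7 E4, reset; bytes_emitted=3
After char 4 ('y'=50): chars_in_quartet=1 acc=0x32 bytes_emitted=3
After char 5 ('A'=0): chars_in_quartet=2 acc=0xC80 bytes_emitted=3
Padding '==': partial quartet acc=0xC80 -> emit C8; bytes_emitted=4

Answer: 4C A7 E4 C8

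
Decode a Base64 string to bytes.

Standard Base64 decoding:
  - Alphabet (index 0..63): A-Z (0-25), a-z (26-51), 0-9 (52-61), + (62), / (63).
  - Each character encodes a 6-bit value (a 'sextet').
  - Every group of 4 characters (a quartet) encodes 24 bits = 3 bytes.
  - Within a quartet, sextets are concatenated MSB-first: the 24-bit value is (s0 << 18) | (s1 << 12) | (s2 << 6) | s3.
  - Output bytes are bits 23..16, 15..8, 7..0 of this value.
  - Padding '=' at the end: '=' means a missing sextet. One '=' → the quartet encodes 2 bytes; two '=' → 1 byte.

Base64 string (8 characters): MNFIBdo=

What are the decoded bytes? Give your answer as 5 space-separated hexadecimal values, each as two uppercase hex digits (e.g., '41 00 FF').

Answer: 30 D1 48 05 DA

Derivation:
After char 0 ('M'=12): chars_in_quartet=1 acc=0xC bytes_emitted=0
After char 1 ('N'=13): chars_in_quartet=2 acc=0x30D bytes_emitted=0
After char 2 ('F'=5): chars_in_quartet=3 acc=0xC345 bytes_emitted=0
After char 3 ('I'=8): chars_in_quartet=4 acc=0x30D148 -> emit 30 D1 48, reset; bytes_emitted=3
After char 4 ('B'=1): chars_in_quartet=1 acc=0x1 bytes_emitted=3
After char 5 ('d'=29): chars_in_quartet=2 acc=0x5D bytes_emitted=3
After char 6 ('o'=40): chars_in_quartet=3 acc=0x1768 bytes_emitted=3
Padding '=': partial quartet acc=0x1768 -> emit 05 DA; bytes_emitted=5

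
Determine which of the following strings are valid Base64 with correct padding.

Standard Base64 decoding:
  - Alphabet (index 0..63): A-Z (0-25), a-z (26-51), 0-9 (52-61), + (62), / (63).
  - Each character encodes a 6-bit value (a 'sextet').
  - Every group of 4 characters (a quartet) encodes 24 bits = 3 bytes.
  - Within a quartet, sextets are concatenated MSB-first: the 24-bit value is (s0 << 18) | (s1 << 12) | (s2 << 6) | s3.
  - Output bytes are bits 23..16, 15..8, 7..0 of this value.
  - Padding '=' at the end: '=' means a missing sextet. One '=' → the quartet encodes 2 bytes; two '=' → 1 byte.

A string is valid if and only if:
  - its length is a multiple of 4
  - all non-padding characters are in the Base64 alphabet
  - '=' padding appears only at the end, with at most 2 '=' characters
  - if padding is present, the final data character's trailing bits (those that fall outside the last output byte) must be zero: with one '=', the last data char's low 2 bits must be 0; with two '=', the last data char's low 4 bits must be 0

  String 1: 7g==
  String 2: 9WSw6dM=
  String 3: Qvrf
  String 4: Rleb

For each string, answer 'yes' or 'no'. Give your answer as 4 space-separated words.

String 1: '7g==' → valid
String 2: '9WSw6dM=' → valid
String 3: 'Qvrf' → valid
String 4: 'Rleb' → valid

Answer: yes yes yes yes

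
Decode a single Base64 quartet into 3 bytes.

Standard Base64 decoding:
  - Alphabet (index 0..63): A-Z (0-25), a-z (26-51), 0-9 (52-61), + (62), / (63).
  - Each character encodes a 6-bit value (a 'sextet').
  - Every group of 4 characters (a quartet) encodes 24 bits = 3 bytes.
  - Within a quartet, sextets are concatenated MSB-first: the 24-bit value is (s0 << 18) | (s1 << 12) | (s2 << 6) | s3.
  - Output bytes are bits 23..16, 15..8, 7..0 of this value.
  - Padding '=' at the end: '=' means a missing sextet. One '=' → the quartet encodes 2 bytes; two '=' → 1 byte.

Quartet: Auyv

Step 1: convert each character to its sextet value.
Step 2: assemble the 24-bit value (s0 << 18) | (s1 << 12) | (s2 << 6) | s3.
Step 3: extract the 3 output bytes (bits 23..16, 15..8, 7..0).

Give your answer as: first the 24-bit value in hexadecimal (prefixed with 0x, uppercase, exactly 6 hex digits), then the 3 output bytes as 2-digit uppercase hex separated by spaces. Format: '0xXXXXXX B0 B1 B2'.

Sextets: A=0, u=46, y=50, v=47
24-bit: (0<<18) | (46<<12) | (50<<6) | 47
      = 0x000000 | 0x02E000 | 0x000C80 | 0x00002F
      = 0x02ECAF
Bytes: (v>>16)&0xFF=02, (v>>8)&0xFF=EC, v&0xFF=AF

Answer: 0x02ECAF 02 EC AF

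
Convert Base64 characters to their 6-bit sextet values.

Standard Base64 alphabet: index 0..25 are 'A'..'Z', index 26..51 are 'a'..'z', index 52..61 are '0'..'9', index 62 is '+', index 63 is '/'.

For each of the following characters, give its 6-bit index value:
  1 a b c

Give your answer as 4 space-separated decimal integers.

Answer: 53 26 27 28

Derivation:
'1': 0..9 range, 52 + ord('1') − ord('0') = 53
'a': a..z range, 26 + ord('a') − ord('a') = 26
'b': a..z range, 26 + ord('b') − ord('a') = 27
'c': a..z range, 26 + ord('c') − ord('a') = 28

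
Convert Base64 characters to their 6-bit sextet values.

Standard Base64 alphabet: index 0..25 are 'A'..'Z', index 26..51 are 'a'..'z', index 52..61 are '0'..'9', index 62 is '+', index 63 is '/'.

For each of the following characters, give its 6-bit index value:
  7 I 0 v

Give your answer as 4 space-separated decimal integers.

Answer: 59 8 52 47

Derivation:
'7': 0..9 range, 52 + ord('7') − ord('0') = 59
'I': A..Z range, ord('I') − ord('A') = 8
'0': 0..9 range, 52 + ord('0') − ord('0') = 52
'v': a..z range, 26 + ord('v') − ord('a') = 47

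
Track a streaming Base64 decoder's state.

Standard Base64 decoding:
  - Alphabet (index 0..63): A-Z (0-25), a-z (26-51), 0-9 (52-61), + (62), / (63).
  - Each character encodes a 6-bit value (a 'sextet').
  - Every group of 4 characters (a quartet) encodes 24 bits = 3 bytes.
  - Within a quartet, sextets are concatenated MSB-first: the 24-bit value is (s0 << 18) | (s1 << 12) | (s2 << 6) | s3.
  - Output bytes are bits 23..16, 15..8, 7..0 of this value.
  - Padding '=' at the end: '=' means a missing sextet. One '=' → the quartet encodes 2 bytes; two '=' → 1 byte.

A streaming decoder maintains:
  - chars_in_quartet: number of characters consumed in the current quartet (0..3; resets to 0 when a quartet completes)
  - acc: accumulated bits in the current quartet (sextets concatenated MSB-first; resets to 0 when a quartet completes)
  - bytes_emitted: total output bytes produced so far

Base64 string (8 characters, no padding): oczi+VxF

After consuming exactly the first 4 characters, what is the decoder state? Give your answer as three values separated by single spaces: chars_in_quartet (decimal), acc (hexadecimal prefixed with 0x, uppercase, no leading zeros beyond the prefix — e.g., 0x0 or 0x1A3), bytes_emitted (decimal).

Answer: 0 0x0 3

Derivation:
After char 0 ('o'=40): chars_in_quartet=1 acc=0x28 bytes_emitted=0
After char 1 ('c'=28): chars_in_quartet=2 acc=0xA1C bytes_emitted=0
After char 2 ('z'=51): chars_in_quartet=3 acc=0x28733 bytes_emitted=0
After char 3 ('i'=34): chars_in_quartet=4 acc=0xA1CCE2 -> emit A1 CC E2, reset; bytes_emitted=3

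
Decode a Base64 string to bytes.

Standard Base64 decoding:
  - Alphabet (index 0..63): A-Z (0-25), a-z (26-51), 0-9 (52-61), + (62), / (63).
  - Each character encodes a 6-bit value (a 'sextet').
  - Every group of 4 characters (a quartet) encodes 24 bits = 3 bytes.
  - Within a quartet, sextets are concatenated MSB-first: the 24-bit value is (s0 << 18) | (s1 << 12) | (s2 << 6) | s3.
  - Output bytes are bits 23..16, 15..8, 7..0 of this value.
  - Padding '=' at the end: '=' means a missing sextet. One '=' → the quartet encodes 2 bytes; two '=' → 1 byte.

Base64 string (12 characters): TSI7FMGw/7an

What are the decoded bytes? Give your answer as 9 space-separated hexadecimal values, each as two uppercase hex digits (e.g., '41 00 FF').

After char 0 ('T'=19): chars_in_quartet=1 acc=0x13 bytes_emitted=0
After char 1 ('S'=18): chars_in_quartet=2 acc=0x4D2 bytes_emitted=0
After char 2 ('I'=8): chars_in_quartet=3 acc=0x13488 bytes_emitted=0
After char 3 ('7'=59): chars_in_quartet=4 acc=0x4D223B -> emit 4D 22 3B, reset; bytes_emitted=3
After char 4 ('F'=5): chars_in_quartet=1 acc=0x5 bytes_emitted=3
After char 5 ('M'=12): chars_in_quartet=2 acc=0x14C bytes_emitted=3
After char 6 ('G'=6): chars_in_quartet=3 acc=0x5306 bytes_emitted=3
After char 7 ('w'=48): chars_in_quartet=4 acc=0x14C1B0 -> emit 14 C1 B0, reset; bytes_emitted=6
After char 8 ('/'=63): chars_in_quartet=1 acc=0x3F bytes_emitted=6
After char 9 ('7'=59): chars_in_quartet=2 acc=0xFFB bytes_emitted=6
After char 10 ('a'=26): chars_in_quartet=3 acc=0x3FEDA bytes_emitted=6
After char 11 ('n'=39): chars_in_quartet=4 acc=0xFFB6A7 -> emit FF B6 A7, reset; bytes_emitted=9

Answer: 4D 22 3B 14 C1 B0 FF B6 A7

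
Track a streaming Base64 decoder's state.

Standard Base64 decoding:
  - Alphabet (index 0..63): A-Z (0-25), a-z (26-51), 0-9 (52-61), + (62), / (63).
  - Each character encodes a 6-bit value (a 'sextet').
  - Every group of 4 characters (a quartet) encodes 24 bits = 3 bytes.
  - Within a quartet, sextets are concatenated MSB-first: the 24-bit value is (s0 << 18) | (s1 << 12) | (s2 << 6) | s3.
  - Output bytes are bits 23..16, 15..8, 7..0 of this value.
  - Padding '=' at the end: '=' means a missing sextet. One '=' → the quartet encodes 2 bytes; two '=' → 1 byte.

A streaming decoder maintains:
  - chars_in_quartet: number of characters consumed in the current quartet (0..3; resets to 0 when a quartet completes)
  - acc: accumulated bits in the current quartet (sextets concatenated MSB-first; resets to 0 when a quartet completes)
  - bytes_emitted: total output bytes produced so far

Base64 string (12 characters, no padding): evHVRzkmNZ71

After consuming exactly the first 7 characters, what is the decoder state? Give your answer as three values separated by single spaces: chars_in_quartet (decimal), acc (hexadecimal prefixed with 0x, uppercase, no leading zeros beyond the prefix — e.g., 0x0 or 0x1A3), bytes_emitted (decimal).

Answer: 3 0x11CE4 3

Derivation:
After char 0 ('e'=30): chars_in_quartet=1 acc=0x1E bytes_emitted=0
After char 1 ('v'=47): chars_in_quartet=2 acc=0x7AF bytes_emitted=0
After char 2 ('H'=7): chars_in_quartet=3 acc=0x1EBC7 bytes_emitted=0
After char 3 ('V'=21): chars_in_quartet=4 acc=0x7AF1D5 -> emit 7A F1 D5, reset; bytes_emitted=3
After char 4 ('R'=17): chars_in_quartet=1 acc=0x11 bytes_emitted=3
After char 5 ('z'=51): chars_in_quartet=2 acc=0x473 bytes_emitted=3
After char 6 ('k'=36): chars_in_quartet=3 acc=0x11CE4 bytes_emitted=3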